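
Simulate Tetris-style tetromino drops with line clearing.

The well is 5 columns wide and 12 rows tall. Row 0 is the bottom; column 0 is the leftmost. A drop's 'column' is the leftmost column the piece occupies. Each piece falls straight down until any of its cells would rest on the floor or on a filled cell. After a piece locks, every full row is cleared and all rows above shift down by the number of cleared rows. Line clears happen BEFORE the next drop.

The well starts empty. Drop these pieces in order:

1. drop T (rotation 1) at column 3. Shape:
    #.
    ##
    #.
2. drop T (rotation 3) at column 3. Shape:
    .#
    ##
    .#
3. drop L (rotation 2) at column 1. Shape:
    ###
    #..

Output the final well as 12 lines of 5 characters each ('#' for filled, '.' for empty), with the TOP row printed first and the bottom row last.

Answer: .....
.....
.....
.....
.....
.....
.....
.####
.#.##
...##
...##
...#.

Derivation:
Drop 1: T rot1 at col 3 lands with bottom-row=0; cleared 0 line(s) (total 0); column heights now [0 0 0 3 2], max=3
Drop 2: T rot3 at col 3 lands with bottom-row=2; cleared 0 line(s) (total 0); column heights now [0 0 0 4 5], max=5
Drop 3: L rot2 at col 1 lands with bottom-row=3; cleared 0 line(s) (total 0); column heights now [0 5 5 5 5], max=5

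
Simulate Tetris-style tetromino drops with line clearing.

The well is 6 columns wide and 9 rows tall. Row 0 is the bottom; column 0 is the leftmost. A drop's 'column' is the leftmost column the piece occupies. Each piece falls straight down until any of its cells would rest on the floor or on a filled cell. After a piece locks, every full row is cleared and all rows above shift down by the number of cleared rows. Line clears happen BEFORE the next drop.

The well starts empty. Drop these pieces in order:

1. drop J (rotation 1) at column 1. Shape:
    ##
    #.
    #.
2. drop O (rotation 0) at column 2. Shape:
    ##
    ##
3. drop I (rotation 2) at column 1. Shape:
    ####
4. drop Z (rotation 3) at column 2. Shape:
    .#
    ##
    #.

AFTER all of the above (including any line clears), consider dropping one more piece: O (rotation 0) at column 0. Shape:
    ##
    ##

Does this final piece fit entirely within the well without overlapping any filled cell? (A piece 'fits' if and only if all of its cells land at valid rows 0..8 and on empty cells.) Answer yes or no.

Answer: yes

Derivation:
Drop 1: J rot1 at col 1 lands with bottom-row=0; cleared 0 line(s) (total 0); column heights now [0 3 3 0 0 0], max=3
Drop 2: O rot0 at col 2 lands with bottom-row=3; cleared 0 line(s) (total 0); column heights now [0 3 5 5 0 0], max=5
Drop 3: I rot2 at col 1 lands with bottom-row=5; cleared 0 line(s) (total 0); column heights now [0 6 6 6 6 0], max=6
Drop 4: Z rot3 at col 2 lands with bottom-row=6; cleared 0 line(s) (total 0); column heights now [0 6 8 9 6 0], max=9
Test piece O rot0 at col 0 (width 2): heights before test = [0 6 8 9 6 0]; fits = True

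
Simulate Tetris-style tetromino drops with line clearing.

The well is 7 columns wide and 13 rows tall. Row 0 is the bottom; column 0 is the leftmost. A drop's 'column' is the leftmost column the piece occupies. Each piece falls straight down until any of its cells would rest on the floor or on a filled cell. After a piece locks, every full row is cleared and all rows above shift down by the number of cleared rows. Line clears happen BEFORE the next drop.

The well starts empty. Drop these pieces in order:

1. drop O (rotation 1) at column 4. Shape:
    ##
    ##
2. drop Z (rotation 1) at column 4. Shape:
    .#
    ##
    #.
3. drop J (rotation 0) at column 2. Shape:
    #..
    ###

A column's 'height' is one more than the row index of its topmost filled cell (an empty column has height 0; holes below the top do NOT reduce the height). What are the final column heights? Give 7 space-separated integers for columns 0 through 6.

Drop 1: O rot1 at col 4 lands with bottom-row=0; cleared 0 line(s) (total 0); column heights now [0 0 0 0 2 2 0], max=2
Drop 2: Z rot1 at col 4 lands with bottom-row=2; cleared 0 line(s) (total 0); column heights now [0 0 0 0 4 5 0], max=5
Drop 3: J rot0 at col 2 lands with bottom-row=4; cleared 0 line(s) (total 0); column heights now [0 0 6 5 5 5 0], max=6

Answer: 0 0 6 5 5 5 0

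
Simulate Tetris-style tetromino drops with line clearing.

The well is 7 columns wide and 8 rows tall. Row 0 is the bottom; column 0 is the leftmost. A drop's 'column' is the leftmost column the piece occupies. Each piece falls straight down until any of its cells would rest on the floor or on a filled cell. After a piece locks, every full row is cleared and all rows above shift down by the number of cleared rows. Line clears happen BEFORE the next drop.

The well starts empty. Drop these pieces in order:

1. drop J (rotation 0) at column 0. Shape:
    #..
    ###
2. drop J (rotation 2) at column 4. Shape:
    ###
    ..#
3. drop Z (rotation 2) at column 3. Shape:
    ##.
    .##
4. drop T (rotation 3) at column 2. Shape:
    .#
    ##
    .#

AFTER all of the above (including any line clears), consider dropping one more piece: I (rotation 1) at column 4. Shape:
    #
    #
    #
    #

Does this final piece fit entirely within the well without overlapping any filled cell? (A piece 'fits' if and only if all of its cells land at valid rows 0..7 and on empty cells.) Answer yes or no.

Answer: yes

Derivation:
Drop 1: J rot0 at col 0 lands with bottom-row=0; cleared 0 line(s) (total 0); column heights now [2 1 1 0 0 0 0], max=2
Drop 2: J rot2 at col 4 lands with bottom-row=0; cleared 0 line(s) (total 0); column heights now [2 1 1 0 2 2 2], max=2
Drop 3: Z rot2 at col 3 lands with bottom-row=2; cleared 0 line(s) (total 0); column heights now [2 1 1 4 4 3 2], max=4
Drop 4: T rot3 at col 2 lands with bottom-row=4; cleared 0 line(s) (total 0); column heights now [2 1 6 7 4 3 2], max=7
Test piece I rot1 at col 4 (width 1): heights before test = [2 1 6 7 4 3 2]; fits = True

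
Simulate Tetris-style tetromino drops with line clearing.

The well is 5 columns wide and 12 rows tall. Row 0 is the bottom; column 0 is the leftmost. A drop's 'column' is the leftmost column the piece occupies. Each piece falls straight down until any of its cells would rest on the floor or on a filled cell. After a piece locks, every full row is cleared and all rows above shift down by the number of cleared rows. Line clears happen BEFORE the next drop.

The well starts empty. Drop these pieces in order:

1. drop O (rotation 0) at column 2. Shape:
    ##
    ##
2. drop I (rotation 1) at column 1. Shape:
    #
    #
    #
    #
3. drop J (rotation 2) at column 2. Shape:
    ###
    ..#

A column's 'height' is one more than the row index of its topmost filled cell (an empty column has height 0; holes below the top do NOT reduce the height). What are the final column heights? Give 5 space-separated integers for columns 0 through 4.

Drop 1: O rot0 at col 2 lands with bottom-row=0; cleared 0 line(s) (total 0); column heights now [0 0 2 2 0], max=2
Drop 2: I rot1 at col 1 lands with bottom-row=0; cleared 0 line(s) (total 0); column heights now [0 4 2 2 0], max=4
Drop 3: J rot2 at col 2 lands with bottom-row=1; cleared 0 line(s) (total 0); column heights now [0 4 3 3 3], max=4

Answer: 0 4 3 3 3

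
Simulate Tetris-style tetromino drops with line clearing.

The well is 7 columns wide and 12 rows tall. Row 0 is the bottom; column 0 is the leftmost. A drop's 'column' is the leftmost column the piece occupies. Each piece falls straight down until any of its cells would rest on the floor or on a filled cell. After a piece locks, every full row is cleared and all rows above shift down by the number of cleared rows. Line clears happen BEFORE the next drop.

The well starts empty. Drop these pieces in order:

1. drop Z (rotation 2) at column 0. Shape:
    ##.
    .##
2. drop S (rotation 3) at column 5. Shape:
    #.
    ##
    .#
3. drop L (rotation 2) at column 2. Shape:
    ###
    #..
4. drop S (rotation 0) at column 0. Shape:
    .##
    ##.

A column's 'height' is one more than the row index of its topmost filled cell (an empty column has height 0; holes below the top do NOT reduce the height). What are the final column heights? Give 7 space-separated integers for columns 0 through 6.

Answer: 3 4 4 3 3 3 2

Derivation:
Drop 1: Z rot2 at col 0 lands with bottom-row=0; cleared 0 line(s) (total 0); column heights now [2 2 1 0 0 0 0], max=2
Drop 2: S rot3 at col 5 lands with bottom-row=0; cleared 0 line(s) (total 0); column heights now [2 2 1 0 0 3 2], max=3
Drop 3: L rot2 at col 2 lands with bottom-row=1; cleared 0 line(s) (total 0); column heights now [2 2 3 3 3 3 2], max=3
Drop 4: S rot0 at col 0 lands with bottom-row=2; cleared 0 line(s) (total 0); column heights now [3 4 4 3 3 3 2], max=4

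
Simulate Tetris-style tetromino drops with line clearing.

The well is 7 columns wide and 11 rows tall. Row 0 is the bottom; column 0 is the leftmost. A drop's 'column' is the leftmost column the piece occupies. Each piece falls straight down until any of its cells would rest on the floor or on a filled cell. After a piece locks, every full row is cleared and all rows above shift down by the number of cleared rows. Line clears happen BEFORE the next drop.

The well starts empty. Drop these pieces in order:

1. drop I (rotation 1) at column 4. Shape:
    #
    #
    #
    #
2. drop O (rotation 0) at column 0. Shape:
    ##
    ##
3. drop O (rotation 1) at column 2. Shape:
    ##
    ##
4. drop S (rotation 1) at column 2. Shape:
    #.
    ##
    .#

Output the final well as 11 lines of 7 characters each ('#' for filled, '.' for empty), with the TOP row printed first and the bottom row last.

Drop 1: I rot1 at col 4 lands with bottom-row=0; cleared 0 line(s) (total 0); column heights now [0 0 0 0 4 0 0], max=4
Drop 2: O rot0 at col 0 lands with bottom-row=0; cleared 0 line(s) (total 0); column heights now [2 2 0 0 4 0 0], max=4
Drop 3: O rot1 at col 2 lands with bottom-row=0; cleared 0 line(s) (total 0); column heights now [2 2 2 2 4 0 0], max=4
Drop 4: S rot1 at col 2 lands with bottom-row=2; cleared 0 line(s) (total 0); column heights now [2 2 5 4 4 0 0], max=5

Answer: .......
.......
.......
.......
.......
.......
..#....
..###..
...##..
#####..
#####..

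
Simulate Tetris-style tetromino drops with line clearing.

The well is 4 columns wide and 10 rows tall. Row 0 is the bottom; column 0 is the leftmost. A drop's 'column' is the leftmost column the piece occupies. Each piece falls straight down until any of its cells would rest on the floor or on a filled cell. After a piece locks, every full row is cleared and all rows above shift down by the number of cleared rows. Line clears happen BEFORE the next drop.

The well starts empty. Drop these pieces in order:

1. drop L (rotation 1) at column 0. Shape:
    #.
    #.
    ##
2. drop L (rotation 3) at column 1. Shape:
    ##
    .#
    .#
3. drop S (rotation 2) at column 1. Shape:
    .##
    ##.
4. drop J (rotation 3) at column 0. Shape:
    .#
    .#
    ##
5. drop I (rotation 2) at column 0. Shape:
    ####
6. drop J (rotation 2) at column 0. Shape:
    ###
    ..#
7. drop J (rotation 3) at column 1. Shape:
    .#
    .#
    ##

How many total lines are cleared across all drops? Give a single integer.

Drop 1: L rot1 at col 0 lands with bottom-row=0; cleared 0 line(s) (total 0); column heights now [3 1 0 0], max=3
Drop 2: L rot3 at col 1 lands with bottom-row=0; cleared 0 line(s) (total 0); column heights now [3 3 3 0], max=3
Drop 3: S rot2 at col 1 lands with bottom-row=3; cleared 0 line(s) (total 0); column heights now [3 4 5 5], max=5
Drop 4: J rot3 at col 0 lands with bottom-row=4; cleared 1 line(s) (total 1); column heights now [3 6 4 0], max=6
Drop 5: I rot2 at col 0 lands with bottom-row=6; cleared 1 line(s) (total 2); column heights now [3 6 4 0], max=6
Drop 6: J rot2 at col 0 lands with bottom-row=5; cleared 0 line(s) (total 2); column heights now [7 7 7 0], max=7
Drop 7: J rot3 at col 1 lands with bottom-row=7; cleared 0 line(s) (total 2); column heights now [7 8 10 0], max=10

Answer: 2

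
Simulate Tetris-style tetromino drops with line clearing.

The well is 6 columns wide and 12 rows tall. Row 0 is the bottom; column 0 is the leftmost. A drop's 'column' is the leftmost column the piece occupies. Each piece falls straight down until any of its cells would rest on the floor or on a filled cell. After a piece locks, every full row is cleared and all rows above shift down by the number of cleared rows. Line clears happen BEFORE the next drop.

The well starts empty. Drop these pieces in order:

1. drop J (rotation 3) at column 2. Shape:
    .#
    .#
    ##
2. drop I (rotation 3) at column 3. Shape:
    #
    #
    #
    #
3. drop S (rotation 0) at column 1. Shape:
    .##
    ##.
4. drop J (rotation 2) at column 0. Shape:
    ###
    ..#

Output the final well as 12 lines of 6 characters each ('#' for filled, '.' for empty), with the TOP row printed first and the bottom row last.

Drop 1: J rot3 at col 2 lands with bottom-row=0; cleared 0 line(s) (total 0); column heights now [0 0 1 3 0 0], max=3
Drop 2: I rot3 at col 3 lands with bottom-row=3; cleared 0 line(s) (total 0); column heights now [0 0 1 7 0 0], max=7
Drop 3: S rot0 at col 1 lands with bottom-row=6; cleared 0 line(s) (total 0); column heights now [0 7 8 8 0 0], max=8
Drop 4: J rot2 at col 0 lands with bottom-row=8; cleared 0 line(s) (total 0); column heights now [10 10 10 8 0 0], max=10

Answer: ......
......
###...
..#...
..##..
.###..
...#..
...#..
...#..
...#..
...#..
..##..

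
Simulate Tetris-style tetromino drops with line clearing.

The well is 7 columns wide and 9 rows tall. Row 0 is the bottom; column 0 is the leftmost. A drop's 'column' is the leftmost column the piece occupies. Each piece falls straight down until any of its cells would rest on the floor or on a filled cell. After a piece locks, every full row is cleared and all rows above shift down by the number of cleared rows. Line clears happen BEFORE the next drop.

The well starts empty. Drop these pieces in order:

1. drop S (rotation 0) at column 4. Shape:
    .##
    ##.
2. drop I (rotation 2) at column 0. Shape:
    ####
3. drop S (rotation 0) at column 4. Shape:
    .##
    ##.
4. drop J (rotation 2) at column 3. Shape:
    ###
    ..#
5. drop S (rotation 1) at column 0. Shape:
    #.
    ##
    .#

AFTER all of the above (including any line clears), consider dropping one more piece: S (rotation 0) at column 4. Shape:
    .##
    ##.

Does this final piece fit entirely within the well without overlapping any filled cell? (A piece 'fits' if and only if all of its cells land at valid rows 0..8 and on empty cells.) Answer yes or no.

Answer: yes

Derivation:
Drop 1: S rot0 at col 4 lands with bottom-row=0; cleared 0 line(s) (total 0); column heights now [0 0 0 0 1 2 2], max=2
Drop 2: I rot2 at col 0 lands with bottom-row=0; cleared 0 line(s) (total 0); column heights now [1 1 1 1 1 2 2], max=2
Drop 3: S rot0 at col 4 lands with bottom-row=2; cleared 0 line(s) (total 0); column heights now [1 1 1 1 3 4 4], max=4
Drop 4: J rot2 at col 3 lands with bottom-row=4; cleared 0 line(s) (total 0); column heights now [1 1 1 6 6 6 4], max=6
Drop 5: S rot1 at col 0 lands with bottom-row=1; cleared 0 line(s) (total 0); column heights now [4 3 1 6 6 6 4], max=6
Test piece S rot0 at col 4 (width 3): heights before test = [4 3 1 6 6 6 4]; fits = True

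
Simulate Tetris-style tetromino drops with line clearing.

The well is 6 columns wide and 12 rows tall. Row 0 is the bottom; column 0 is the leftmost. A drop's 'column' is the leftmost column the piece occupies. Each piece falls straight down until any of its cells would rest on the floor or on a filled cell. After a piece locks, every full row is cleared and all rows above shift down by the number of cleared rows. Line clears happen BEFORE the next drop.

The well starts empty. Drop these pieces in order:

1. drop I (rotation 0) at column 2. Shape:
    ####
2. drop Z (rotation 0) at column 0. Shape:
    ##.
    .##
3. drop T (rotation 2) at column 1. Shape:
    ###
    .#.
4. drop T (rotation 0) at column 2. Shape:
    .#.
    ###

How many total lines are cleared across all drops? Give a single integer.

Drop 1: I rot0 at col 2 lands with bottom-row=0; cleared 0 line(s) (total 0); column heights now [0 0 1 1 1 1], max=1
Drop 2: Z rot0 at col 0 lands with bottom-row=1; cleared 0 line(s) (total 0); column heights now [3 3 2 1 1 1], max=3
Drop 3: T rot2 at col 1 lands with bottom-row=2; cleared 0 line(s) (total 0); column heights now [3 4 4 4 1 1], max=4
Drop 4: T rot0 at col 2 lands with bottom-row=4; cleared 0 line(s) (total 0); column heights now [3 4 5 6 5 1], max=6

Answer: 0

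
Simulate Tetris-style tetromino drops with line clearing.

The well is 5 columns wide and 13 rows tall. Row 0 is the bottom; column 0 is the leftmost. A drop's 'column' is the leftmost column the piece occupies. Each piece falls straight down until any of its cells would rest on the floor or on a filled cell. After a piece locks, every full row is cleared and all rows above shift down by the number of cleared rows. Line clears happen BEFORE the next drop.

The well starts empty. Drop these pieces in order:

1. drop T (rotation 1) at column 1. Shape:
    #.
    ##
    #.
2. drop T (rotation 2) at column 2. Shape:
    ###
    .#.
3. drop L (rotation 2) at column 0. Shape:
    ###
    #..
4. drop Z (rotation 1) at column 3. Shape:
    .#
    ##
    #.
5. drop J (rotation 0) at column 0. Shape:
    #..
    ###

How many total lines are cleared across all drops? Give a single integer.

Answer: 2

Derivation:
Drop 1: T rot1 at col 1 lands with bottom-row=0; cleared 0 line(s) (total 0); column heights now [0 3 2 0 0], max=3
Drop 2: T rot2 at col 2 lands with bottom-row=1; cleared 0 line(s) (total 0); column heights now [0 3 3 3 3], max=3
Drop 3: L rot2 at col 0 lands with bottom-row=2; cleared 1 line(s) (total 1); column heights now [3 3 3 2 0], max=3
Drop 4: Z rot1 at col 3 lands with bottom-row=2; cleared 0 line(s) (total 1); column heights now [3 3 3 4 5], max=5
Drop 5: J rot0 at col 0 lands with bottom-row=3; cleared 1 line(s) (total 2); column heights now [4 3 3 3 4], max=4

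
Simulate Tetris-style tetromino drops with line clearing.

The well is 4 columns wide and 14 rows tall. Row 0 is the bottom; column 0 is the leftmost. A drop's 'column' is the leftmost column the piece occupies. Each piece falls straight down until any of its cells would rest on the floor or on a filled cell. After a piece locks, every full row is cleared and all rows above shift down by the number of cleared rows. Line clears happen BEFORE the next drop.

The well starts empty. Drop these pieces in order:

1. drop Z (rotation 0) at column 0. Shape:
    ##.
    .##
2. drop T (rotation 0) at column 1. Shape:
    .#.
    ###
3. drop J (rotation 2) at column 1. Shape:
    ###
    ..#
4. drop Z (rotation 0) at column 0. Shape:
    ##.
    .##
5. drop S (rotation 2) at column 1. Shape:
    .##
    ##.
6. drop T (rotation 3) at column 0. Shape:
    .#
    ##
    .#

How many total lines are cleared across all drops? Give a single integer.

Drop 1: Z rot0 at col 0 lands with bottom-row=0; cleared 0 line(s) (total 0); column heights now [2 2 1 0], max=2
Drop 2: T rot0 at col 1 lands with bottom-row=2; cleared 0 line(s) (total 0); column heights now [2 3 4 3], max=4
Drop 3: J rot2 at col 1 lands with bottom-row=3; cleared 0 line(s) (total 0); column heights now [2 5 5 5], max=5
Drop 4: Z rot0 at col 0 lands with bottom-row=5; cleared 0 line(s) (total 0); column heights now [7 7 6 5], max=7
Drop 5: S rot2 at col 1 lands with bottom-row=7; cleared 0 line(s) (total 0); column heights now [7 8 9 9], max=9
Drop 6: T rot3 at col 0 lands with bottom-row=8; cleared 0 line(s) (total 0); column heights now [10 11 9 9], max=11

Answer: 0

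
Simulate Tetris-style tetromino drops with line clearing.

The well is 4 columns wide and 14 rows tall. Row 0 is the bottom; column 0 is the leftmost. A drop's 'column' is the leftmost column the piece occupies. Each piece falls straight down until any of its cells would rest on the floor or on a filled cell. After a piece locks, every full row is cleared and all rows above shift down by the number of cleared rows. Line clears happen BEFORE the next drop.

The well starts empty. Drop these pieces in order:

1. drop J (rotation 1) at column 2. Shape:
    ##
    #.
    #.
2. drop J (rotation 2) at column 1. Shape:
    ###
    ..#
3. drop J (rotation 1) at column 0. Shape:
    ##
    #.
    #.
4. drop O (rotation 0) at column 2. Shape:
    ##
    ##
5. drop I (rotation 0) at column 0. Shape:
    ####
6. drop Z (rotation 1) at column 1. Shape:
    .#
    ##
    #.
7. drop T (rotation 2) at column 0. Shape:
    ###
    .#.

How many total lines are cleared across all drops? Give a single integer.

Answer: 3

Derivation:
Drop 1: J rot1 at col 2 lands with bottom-row=0; cleared 0 line(s) (total 0); column heights now [0 0 3 3], max=3
Drop 2: J rot2 at col 1 lands with bottom-row=3; cleared 0 line(s) (total 0); column heights now [0 5 5 5], max=5
Drop 3: J rot1 at col 0 lands with bottom-row=3; cleared 1 line(s) (total 1); column heights now [5 5 3 4], max=5
Drop 4: O rot0 at col 2 lands with bottom-row=4; cleared 1 line(s) (total 2); column heights now [4 0 5 5], max=5
Drop 5: I rot0 at col 0 lands with bottom-row=5; cleared 1 line(s) (total 3); column heights now [4 0 5 5], max=5
Drop 6: Z rot1 at col 1 lands with bottom-row=4; cleared 0 line(s) (total 3); column heights now [4 6 7 5], max=7
Drop 7: T rot2 at col 0 lands with bottom-row=6; cleared 0 line(s) (total 3); column heights now [8 8 8 5], max=8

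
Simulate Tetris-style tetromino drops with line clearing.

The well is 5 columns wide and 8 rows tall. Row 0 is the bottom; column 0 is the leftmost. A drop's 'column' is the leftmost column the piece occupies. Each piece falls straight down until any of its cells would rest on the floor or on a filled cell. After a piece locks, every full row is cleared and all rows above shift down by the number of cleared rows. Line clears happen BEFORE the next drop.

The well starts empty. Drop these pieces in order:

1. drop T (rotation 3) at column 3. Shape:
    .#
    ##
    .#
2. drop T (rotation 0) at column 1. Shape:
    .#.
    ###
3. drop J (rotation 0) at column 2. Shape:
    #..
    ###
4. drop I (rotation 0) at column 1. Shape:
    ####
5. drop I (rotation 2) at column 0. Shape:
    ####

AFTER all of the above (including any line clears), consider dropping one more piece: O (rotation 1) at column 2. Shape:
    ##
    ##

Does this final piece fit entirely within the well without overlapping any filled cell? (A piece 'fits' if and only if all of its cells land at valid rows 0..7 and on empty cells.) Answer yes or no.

Answer: no

Derivation:
Drop 1: T rot3 at col 3 lands with bottom-row=0; cleared 0 line(s) (total 0); column heights now [0 0 0 2 3], max=3
Drop 2: T rot0 at col 1 lands with bottom-row=2; cleared 0 line(s) (total 0); column heights now [0 3 4 3 3], max=4
Drop 3: J rot0 at col 2 lands with bottom-row=4; cleared 0 line(s) (total 0); column heights now [0 3 6 5 5], max=6
Drop 4: I rot0 at col 1 lands with bottom-row=6; cleared 0 line(s) (total 0); column heights now [0 7 7 7 7], max=7
Drop 5: I rot2 at col 0 lands with bottom-row=7; cleared 0 line(s) (total 0); column heights now [8 8 8 8 7], max=8
Test piece O rot1 at col 2 (width 2): heights before test = [8 8 8 8 7]; fits = False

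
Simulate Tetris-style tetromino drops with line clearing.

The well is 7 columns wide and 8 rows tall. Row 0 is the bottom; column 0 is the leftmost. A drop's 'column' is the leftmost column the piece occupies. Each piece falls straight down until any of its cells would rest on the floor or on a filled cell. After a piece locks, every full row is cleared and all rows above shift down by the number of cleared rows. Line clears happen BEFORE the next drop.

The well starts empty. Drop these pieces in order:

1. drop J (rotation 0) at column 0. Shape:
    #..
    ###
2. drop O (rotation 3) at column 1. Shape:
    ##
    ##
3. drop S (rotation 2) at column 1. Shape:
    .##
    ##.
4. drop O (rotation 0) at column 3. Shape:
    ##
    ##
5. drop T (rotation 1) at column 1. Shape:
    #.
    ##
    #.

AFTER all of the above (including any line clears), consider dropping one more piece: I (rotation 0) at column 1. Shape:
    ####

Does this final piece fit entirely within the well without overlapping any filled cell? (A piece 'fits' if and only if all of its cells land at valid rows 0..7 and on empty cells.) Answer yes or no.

Answer: yes

Derivation:
Drop 1: J rot0 at col 0 lands with bottom-row=0; cleared 0 line(s) (total 0); column heights now [2 1 1 0 0 0 0], max=2
Drop 2: O rot3 at col 1 lands with bottom-row=1; cleared 0 line(s) (total 0); column heights now [2 3 3 0 0 0 0], max=3
Drop 3: S rot2 at col 1 lands with bottom-row=3; cleared 0 line(s) (total 0); column heights now [2 4 5 5 0 0 0], max=5
Drop 4: O rot0 at col 3 lands with bottom-row=5; cleared 0 line(s) (total 0); column heights now [2 4 5 7 7 0 0], max=7
Drop 5: T rot1 at col 1 lands with bottom-row=4; cleared 0 line(s) (total 0); column heights now [2 7 6 7 7 0 0], max=7
Test piece I rot0 at col 1 (width 4): heights before test = [2 7 6 7 7 0 0]; fits = True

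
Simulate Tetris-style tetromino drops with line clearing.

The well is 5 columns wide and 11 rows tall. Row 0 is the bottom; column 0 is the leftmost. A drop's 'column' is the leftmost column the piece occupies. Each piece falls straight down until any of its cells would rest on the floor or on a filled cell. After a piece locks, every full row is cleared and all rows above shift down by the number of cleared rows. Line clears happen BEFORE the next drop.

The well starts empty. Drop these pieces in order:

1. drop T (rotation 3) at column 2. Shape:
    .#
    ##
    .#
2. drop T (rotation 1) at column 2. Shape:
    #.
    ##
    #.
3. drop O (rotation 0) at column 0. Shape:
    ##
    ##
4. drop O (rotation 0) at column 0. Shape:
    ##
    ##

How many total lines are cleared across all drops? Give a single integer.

Drop 1: T rot3 at col 2 lands with bottom-row=0; cleared 0 line(s) (total 0); column heights now [0 0 2 3 0], max=3
Drop 2: T rot1 at col 2 lands with bottom-row=2; cleared 0 line(s) (total 0); column heights now [0 0 5 4 0], max=5
Drop 3: O rot0 at col 0 lands with bottom-row=0; cleared 0 line(s) (total 0); column heights now [2 2 5 4 0], max=5
Drop 4: O rot0 at col 0 lands with bottom-row=2; cleared 0 line(s) (total 0); column heights now [4 4 5 4 0], max=5

Answer: 0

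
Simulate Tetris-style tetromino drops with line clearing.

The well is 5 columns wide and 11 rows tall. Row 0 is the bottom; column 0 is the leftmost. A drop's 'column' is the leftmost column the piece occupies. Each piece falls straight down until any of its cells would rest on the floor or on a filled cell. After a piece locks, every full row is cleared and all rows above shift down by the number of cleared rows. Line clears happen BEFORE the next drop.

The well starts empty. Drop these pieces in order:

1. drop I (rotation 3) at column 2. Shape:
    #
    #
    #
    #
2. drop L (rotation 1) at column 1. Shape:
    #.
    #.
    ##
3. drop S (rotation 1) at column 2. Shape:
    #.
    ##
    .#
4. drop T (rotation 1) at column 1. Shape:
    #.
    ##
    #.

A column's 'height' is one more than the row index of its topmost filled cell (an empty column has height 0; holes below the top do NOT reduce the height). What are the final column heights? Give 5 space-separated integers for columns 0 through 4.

Answer: 0 10 9 6 0

Derivation:
Drop 1: I rot3 at col 2 lands with bottom-row=0; cleared 0 line(s) (total 0); column heights now [0 0 4 0 0], max=4
Drop 2: L rot1 at col 1 lands with bottom-row=4; cleared 0 line(s) (total 0); column heights now [0 7 5 0 0], max=7
Drop 3: S rot1 at col 2 lands with bottom-row=4; cleared 0 line(s) (total 0); column heights now [0 7 7 6 0], max=7
Drop 4: T rot1 at col 1 lands with bottom-row=7; cleared 0 line(s) (total 0); column heights now [0 10 9 6 0], max=10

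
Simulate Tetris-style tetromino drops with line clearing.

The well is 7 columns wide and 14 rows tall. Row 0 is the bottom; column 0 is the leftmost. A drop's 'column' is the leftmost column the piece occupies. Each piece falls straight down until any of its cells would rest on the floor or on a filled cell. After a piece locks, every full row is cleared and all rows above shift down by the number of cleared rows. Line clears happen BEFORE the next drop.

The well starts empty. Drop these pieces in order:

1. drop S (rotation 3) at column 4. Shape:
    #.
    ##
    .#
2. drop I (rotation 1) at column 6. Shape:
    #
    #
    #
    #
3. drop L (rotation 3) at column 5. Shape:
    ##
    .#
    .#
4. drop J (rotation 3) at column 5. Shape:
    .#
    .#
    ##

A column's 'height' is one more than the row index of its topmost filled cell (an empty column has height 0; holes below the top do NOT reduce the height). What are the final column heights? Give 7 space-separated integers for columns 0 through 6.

Drop 1: S rot3 at col 4 lands with bottom-row=0; cleared 0 line(s) (total 0); column heights now [0 0 0 0 3 2 0], max=3
Drop 2: I rot1 at col 6 lands with bottom-row=0; cleared 0 line(s) (total 0); column heights now [0 0 0 0 3 2 4], max=4
Drop 3: L rot3 at col 5 lands with bottom-row=4; cleared 0 line(s) (total 0); column heights now [0 0 0 0 3 7 7], max=7
Drop 4: J rot3 at col 5 lands with bottom-row=7; cleared 0 line(s) (total 0); column heights now [0 0 0 0 3 8 10], max=10

Answer: 0 0 0 0 3 8 10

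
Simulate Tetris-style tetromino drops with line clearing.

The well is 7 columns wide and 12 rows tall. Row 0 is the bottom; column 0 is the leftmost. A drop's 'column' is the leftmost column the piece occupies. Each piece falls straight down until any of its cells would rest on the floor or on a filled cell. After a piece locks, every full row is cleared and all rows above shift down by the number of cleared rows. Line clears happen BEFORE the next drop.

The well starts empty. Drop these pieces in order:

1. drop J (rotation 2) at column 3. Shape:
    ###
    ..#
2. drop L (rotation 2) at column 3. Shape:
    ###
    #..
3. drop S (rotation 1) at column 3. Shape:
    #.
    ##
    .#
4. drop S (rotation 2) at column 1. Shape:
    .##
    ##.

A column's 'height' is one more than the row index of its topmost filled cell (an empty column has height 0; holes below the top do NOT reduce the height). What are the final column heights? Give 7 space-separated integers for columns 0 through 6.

Drop 1: J rot2 at col 3 lands with bottom-row=0; cleared 0 line(s) (total 0); column heights now [0 0 0 2 2 2 0], max=2
Drop 2: L rot2 at col 3 lands with bottom-row=2; cleared 0 line(s) (total 0); column heights now [0 0 0 4 4 4 0], max=4
Drop 3: S rot1 at col 3 lands with bottom-row=4; cleared 0 line(s) (total 0); column heights now [0 0 0 7 6 4 0], max=7
Drop 4: S rot2 at col 1 lands with bottom-row=6; cleared 0 line(s) (total 0); column heights now [0 7 8 8 6 4 0], max=8

Answer: 0 7 8 8 6 4 0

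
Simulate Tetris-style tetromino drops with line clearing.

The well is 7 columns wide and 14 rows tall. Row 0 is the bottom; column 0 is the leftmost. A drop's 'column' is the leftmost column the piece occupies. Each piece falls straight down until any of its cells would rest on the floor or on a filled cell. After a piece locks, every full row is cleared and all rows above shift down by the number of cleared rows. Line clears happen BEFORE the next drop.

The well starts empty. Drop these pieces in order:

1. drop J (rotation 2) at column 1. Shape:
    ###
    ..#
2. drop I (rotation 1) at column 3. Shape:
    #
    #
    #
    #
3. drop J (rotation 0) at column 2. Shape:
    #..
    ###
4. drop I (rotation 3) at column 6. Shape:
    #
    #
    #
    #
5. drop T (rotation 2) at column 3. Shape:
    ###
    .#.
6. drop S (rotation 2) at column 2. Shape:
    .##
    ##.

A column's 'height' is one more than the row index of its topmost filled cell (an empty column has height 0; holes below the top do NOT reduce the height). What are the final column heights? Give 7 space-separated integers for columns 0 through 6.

Answer: 0 2 10 11 11 9 4

Derivation:
Drop 1: J rot2 at col 1 lands with bottom-row=0; cleared 0 line(s) (total 0); column heights now [0 2 2 2 0 0 0], max=2
Drop 2: I rot1 at col 3 lands with bottom-row=2; cleared 0 line(s) (total 0); column heights now [0 2 2 6 0 0 0], max=6
Drop 3: J rot0 at col 2 lands with bottom-row=6; cleared 0 line(s) (total 0); column heights now [0 2 8 7 7 0 0], max=8
Drop 4: I rot3 at col 6 lands with bottom-row=0; cleared 0 line(s) (total 0); column heights now [0 2 8 7 7 0 4], max=8
Drop 5: T rot2 at col 3 lands with bottom-row=7; cleared 0 line(s) (total 0); column heights now [0 2 8 9 9 9 4], max=9
Drop 6: S rot2 at col 2 lands with bottom-row=9; cleared 0 line(s) (total 0); column heights now [0 2 10 11 11 9 4], max=11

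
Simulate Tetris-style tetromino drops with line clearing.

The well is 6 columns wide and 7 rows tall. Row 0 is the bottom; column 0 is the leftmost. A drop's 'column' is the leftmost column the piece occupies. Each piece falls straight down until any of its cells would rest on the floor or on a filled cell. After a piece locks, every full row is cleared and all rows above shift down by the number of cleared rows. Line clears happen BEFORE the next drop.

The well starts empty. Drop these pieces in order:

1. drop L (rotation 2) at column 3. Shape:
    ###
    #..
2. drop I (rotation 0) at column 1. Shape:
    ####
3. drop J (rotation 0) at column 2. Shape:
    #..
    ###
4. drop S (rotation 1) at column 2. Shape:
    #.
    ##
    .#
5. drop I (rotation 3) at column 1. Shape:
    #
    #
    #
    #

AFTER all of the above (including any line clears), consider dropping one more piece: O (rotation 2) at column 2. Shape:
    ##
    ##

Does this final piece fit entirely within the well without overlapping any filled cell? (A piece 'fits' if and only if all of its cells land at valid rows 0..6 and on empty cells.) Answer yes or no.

Drop 1: L rot2 at col 3 lands with bottom-row=0; cleared 0 line(s) (total 0); column heights now [0 0 0 2 2 2], max=2
Drop 2: I rot0 at col 1 lands with bottom-row=2; cleared 0 line(s) (total 0); column heights now [0 3 3 3 3 2], max=3
Drop 3: J rot0 at col 2 lands with bottom-row=3; cleared 0 line(s) (total 0); column heights now [0 3 5 4 4 2], max=5
Drop 4: S rot1 at col 2 lands with bottom-row=4; cleared 0 line(s) (total 0); column heights now [0 3 7 6 4 2], max=7
Drop 5: I rot3 at col 1 lands with bottom-row=3; cleared 0 line(s) (total 0); column heights now [0 7 7 6 4 2], max=7
Test piece O rot2 at col 2 (width 2): heights before test = [0 7 7 6 4 2]; fits = False

Answer: no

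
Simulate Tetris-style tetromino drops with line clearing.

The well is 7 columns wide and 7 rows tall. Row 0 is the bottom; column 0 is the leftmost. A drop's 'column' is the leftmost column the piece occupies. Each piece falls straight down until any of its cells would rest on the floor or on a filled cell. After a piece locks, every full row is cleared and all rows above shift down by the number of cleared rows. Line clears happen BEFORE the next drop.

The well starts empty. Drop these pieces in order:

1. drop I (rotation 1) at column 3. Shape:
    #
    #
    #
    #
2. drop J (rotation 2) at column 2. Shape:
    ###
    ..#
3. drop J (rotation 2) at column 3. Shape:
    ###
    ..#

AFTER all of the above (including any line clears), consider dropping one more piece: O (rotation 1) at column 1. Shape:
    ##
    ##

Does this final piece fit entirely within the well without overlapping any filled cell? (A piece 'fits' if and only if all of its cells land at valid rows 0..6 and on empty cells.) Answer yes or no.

Drop 1: I rot1 at col 3 lands with bottom-row=0; cleared 0 line(s) (total 0); column heights now [0 0 0 4 0 0 0], max=4
Drop 2: J rot2 at col 2 lands with bottom-row=3; cleared 0 line(s) (total 0); column heights now [0 0 5 5 5 0 0], max=5
Drop 3: J rot2 at col 3 lands with bottom-row=4; cleared 0 line(s) (total 0); column heights now [0 0 5 6 6 6 0], max=6
Test piece O rot1 at col 1 (width 2): heights before test = [0 0 5 6 6 6 0]; fits = True

Answer: yes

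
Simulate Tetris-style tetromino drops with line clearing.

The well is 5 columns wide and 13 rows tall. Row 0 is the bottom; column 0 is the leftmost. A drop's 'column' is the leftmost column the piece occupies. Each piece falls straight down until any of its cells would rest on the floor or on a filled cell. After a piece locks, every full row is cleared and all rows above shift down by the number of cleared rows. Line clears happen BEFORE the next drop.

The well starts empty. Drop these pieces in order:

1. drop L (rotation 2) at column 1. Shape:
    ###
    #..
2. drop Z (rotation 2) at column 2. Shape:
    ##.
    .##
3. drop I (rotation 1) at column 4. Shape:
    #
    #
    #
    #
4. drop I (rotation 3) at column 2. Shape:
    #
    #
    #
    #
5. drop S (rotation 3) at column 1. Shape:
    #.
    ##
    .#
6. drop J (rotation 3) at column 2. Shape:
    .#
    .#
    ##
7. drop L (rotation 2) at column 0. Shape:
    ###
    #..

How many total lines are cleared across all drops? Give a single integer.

Answer: 0

Derivation:
Drop 1: L rot2 at col 1 lands with bottom-row=0; cleared 0 line(s) (total 0); column heights now [0 2 2 2 0], max=2
Drop 2: Z rot2 at col 2 lands with bottom-row=2; cleared 0 line(s) (total 0); column heights now [0 2 4 4 3], max=4
Drop 3: I rot1 at col 4 lands with bottom-row=3; cleared 0 line(s) (total 0); column heights now [0 2 4 4 7], max=7
Drop 4: I rot3 at col 2 lands with bottom-row=4; cleared 0 line(s) (total 0); column heights now [0 2 8 4 7], max=8
Drop 5: S rot3 at col 1 lands with bottom-row=8; cleared 0 line(s) (total 0); column heights now [0 11 10 4 7], max=11
Drop 6: J rot3 at col 2 lands with bottom-row=10; cleared 0 line(s) (total 0); column heights now [0 11 11 13 7], max=13
Drop 7: L rot2 at col 0 lands with bottom-row=10; cleared 0 line(s) (total 0); column heights now [12 12 12 13 7], max=13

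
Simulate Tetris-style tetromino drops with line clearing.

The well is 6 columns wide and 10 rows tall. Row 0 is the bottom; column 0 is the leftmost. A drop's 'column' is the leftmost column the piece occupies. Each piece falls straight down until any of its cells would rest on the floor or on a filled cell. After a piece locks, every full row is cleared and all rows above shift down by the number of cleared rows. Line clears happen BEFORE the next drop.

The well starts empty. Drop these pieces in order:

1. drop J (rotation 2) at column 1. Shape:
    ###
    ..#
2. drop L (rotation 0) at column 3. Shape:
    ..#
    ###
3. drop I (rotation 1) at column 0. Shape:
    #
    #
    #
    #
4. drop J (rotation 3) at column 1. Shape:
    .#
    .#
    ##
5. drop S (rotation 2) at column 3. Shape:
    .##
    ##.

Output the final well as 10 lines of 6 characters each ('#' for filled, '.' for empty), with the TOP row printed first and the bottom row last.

Drop 1: J rot2 at col 1 lands with bottom-row=0; cleared 0 line(s) (total 0); column heights now [0 2 2 2 0 0], max=2
Drop 2: L rot0 at col 3 lands with bottom-row=2; cleared 0 line(s) (total 0); column heights now [0 2 2 3 3 4], max=4
Drop 3: I rot1 at col 0 lands with bottom-row=0; cleared 0 line(s) (total 0); column heights now [4 2 2 3 3 4], max=4
Drop 4: J rot3 at col 1 lands with bottom-row=2; cleared 1 line(s) (total 1); column heights now [3 2 4 2 0 3], max=4
Drop 5: S rot2 at col 3 lands with bottom-row=2; cleared 0 line(s) (total 1); column heights now [3 2 4 3 4 4], max=4

Answer: ......
......
......
......
......
......
..#.##
#.####
####..
#..#..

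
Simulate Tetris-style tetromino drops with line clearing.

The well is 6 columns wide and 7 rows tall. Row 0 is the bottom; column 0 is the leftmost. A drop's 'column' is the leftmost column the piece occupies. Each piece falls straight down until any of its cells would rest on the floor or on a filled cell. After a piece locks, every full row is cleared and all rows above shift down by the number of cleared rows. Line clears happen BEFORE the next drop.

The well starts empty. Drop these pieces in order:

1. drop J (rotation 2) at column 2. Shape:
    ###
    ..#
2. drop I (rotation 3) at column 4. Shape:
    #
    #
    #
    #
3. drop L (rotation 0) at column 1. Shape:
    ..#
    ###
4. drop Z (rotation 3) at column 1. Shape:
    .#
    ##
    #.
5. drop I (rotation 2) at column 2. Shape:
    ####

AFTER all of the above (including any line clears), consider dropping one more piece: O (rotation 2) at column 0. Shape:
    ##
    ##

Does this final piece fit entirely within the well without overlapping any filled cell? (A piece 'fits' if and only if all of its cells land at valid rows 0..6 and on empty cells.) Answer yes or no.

Answer: yes

Derivation:
Drop 1: J rot2 at col 2 lands with bottom-row=0; cleared 0 line(s) (total 0); column heights now [0 0 2 2 2 0], max=2
Drop 2: I rot3 at col 4 lands with bottom-row=2; cleared 0 line(s) (total 0); column heights now [0 0 2 2 6 0], max=6
Drop 3: L rot0 at col 1 lands with bottom-row=2; cleared 0 line(s) (total 0); column heights now [0 3 3 4 6 0], max=6
Drop 4: Z rot3 at col 1 lands with bottom-row=3; cleared 0 line(s) (total 0); column heights now [0 5 6 4 6 0], max=6
Drop 5: I rot2 at col 2 lands with bottom-row=6; cleared 0 line(s) (total 0); column heights now [0 5 7 7 7 7], max=7
Test piece O rot2 at col 0 (width 2): heights before test = [0 5 7 7 7 7]; fits = True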